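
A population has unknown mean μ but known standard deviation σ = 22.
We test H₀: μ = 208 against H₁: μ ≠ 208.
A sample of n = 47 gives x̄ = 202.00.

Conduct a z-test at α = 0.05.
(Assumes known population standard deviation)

Answer: z = -1.8697, fail to reject H₀

Derivation:
Standard error: SE = σ/√n = 22/√47 = 3.2090
z-statistic: z = (x̄ - μ₀)/SE = (202.00 - 208)/3.2090 = -1.8697
Critical value: ±1.960
p-value = 0.0615
Decision: fail to reject H₀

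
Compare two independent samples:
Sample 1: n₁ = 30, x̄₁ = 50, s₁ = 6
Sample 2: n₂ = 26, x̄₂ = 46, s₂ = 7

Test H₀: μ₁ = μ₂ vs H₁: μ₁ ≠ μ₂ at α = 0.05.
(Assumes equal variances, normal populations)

Pooled variance: s²_p = [29×6² + 25×7²]/(54) = 42.0185
s_p = 6.4822
SE = s_p×√(1/n₁ + 1/n₂) = 6.4822×√(1/30 + 1/26) = 1.7369
t = (x̄₁ - x̄₂)/SE = (50 - 46)/1.7369 = 2.3030
df = 54, t-critical = ±2.005
Decision: reject H₀

Answer: t = 2.3030, reject H₀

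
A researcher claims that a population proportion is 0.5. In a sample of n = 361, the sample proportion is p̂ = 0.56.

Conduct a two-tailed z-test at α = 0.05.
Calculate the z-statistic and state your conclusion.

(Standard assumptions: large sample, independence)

Answer: z = 2.2800, reject H₀

Derivation:
H₀: p = 0.5, H₁: p ≠ 0.5
Standard error: SE = √(p₀(1-p₀)/n) = √(0.5×0.5/361) = 0.026316
z-statistic: z = (p̂ - p₀)/SE = (0.56 - 0.5)/0.026316 = 2.2800
Critical value: z_0.025 = ±1.960
p-value = 0.0226
Decision: reject H₀ at α = 0.05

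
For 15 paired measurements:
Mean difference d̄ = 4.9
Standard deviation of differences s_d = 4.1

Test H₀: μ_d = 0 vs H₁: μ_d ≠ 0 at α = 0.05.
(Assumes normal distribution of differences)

Answer: t = 4.6288, reject H₀

Derivation:
df = n - 1 = 14
SE = s_d/√n = 4.1/√15 = 1.0586
t = d̄/SE = 4.9/1.0586 = 4.6288
Critical value: t_{0.025,14} = ±2.145
p-value ≈ 0.0004
Decision: reject H₀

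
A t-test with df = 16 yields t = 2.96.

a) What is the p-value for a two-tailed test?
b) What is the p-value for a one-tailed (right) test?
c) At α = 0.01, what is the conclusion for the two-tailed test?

Answer: a) 0.0092, b) 0.0046, c) reject H₀

Derivation:
Using t-distribution with df = 16:
a) Two-tailed: p = 2×P(T > 2.96) = 0.0092
b) One-tailed: p = P(T > 2.96) = 0.0046
c) 0.0092 < 0.01, reject H₀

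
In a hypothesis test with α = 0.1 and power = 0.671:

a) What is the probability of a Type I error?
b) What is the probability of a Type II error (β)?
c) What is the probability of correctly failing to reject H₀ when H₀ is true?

Answer: a) 0.1, b) 0.329, c) 0.9

Derivation:
a) Type I error probability = α = 0.1
b) Power = P(reject H₀ | H₁ true) = 1 - β = 0.671, so Type II error probability = β = 1 - Power = 0.329
c) P(fail to reject H₀ | H₀ true) = 1 - α = 0.9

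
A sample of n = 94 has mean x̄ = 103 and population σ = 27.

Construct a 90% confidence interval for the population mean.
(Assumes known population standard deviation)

Confidence level: 90%, α = 0.1
z_0.05 = 1.645
SE = σ/√n = 27/√94 = 2.7848
Margin of error = 1.645 × 2.7848 = 4.5810
CI: x̄ ± margin = 103 ± 4.5810
CI: (98.4190, 107.5810)

Answer: (98.4190, 107.5810)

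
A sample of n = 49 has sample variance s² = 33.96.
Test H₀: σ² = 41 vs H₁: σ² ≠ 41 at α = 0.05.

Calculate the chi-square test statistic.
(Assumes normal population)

df = n - 1 = 48
χ² = (n-1)s²/σ₀² = 48×33.96/41 = 39.7580
Critical values: χ²_{0.975,48} = 30.755, χ²_{0.025,48} = 69.023
Rejection region: χ² < 30.755 or χ² > 69.023
Decision: fail to reject H₀

Answer: χ² = 39.7580, fail to reject H₀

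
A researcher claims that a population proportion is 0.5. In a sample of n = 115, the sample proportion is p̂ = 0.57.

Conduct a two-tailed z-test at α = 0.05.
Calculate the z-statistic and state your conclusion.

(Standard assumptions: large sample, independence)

H₀: p = 0.5, H₁: p ≠ 0.5
Standard error: SE = √(p₀(1-p₀)/n) = √(0.5×0.5/115) = 0.046625
z-statistic: z = (p̂ - p₀)/SE = (0.57 - 0.5)/0.046625 = 1.5013
Critical value: z_0.025 = ±1.960
p-value = 0.1333
Decision: fail to reject H₀ at α = 0.05

Answer: z = 1.5013, fail to reject H₀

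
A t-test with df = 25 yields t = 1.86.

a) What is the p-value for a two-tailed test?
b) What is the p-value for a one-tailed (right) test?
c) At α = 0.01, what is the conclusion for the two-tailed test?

Using t-distribution with df = 25:
a) Two-tailed: p = 2×P(T > 1.86) = 0.0747
b) One-tailed: p = P(T > 1.86) = 0.0373
c) 0.0747 ≥ 0.01, fail to reject H₀

Answer: a) 0.0747, b) 0.0373, c) fail to reject H₀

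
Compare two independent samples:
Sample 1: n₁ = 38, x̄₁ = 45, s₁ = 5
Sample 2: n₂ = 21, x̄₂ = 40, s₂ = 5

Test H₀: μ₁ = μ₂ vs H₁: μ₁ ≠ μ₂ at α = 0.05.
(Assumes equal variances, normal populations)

Answer: t = 3.6778, reject H₀

Derivation:
Pooled variance: s²_p = [37×5² + 20×5²]/(57) = 25.0000
s_p = 5.0000
SE = s_p×√(1/n₁ + 1/n₂) = 5.0000×√(1/38 + 1/21) = 1.3595
t = (x̄₁ - x̄₂)/SE = (45 - 40)/1.3595 = 3.6778
df = 57, t-critical = ±2.002
Decision: reject H₀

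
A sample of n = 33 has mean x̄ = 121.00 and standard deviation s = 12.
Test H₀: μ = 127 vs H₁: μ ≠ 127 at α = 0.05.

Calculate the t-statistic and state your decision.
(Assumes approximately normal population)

df = n - 1 = 32
SE = s/√n = 12/√33 = 2.0889
t = (x̄ - μ₀)/SE = (121.00 - 127)/2.0889 = -2.8723
Critical value: t_{0.025,32} = ±2.037
p-value ≈ 0.0072
Decision: reject H₀

Answer: t = -2.8723, reject H₀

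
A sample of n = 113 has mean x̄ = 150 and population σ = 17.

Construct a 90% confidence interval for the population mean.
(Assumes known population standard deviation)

Confidence level: 90%, α = 0.1
z_0.05 = 1.645
SE = σ/√n = 17/√113 = 1.5992
Margin of error = 1.645 × 1.5992 = 2.6307
CI: x̄ ± margin = 150 ± 2.6307
CI: (147.3693, 152.6307)

Answer: (147.3693, 152.6307)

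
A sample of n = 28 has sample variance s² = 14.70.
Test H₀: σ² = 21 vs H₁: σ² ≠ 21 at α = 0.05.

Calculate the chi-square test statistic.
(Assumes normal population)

df = n - 1 = 27
χ² = (n-1)s²/σ₀² = 27×14.70/21 = 18.9000
Critical values: χ²_{0.975,27} = 14.573, χ²_{0.025,27} = 43.195
Rejection region: χ² < 14.573 or χ² > 43.195
Decision: fail to reject H₀

Answer: χ² = 18.9000, fail to reject H₀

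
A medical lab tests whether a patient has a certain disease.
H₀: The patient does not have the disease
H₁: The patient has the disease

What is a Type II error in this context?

Type I error: rejecting H₀ when it is actually true (false positive).
Type II error: failing to reject H₀ when H₁ is actually true (false negative).

Answer: Failing to diagnose a patient who actually has the disease (false negative)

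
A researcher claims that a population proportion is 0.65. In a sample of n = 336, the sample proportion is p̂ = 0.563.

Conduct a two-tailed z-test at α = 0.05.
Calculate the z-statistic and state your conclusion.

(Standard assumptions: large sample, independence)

H₀: p = 0.65, H₁: p ≠ 0.65
Standard error: SE = √(p₀(1-p₀)/n) = √(0.65×0.35/336) = 0.026021
z-statistic: z = (p̂ - p₀)/SE = (0.563 - 0.65)/0.026021 = -3.3435
Critical value: z_0.025 = ±1.960
p-value = 0.0008
Decision: reject H₀ at α = 0.05

Answer: z = -3.3435, reject H₀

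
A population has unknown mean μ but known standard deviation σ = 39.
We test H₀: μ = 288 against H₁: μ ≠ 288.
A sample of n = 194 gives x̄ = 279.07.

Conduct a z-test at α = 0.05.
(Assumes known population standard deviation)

Answer: z = -3.1893, reject H₀

Derivation:
Standard error: SE = σ/√n = 39/√194 = 2.8000
z-statistic: z = (x̄ - μ₀)/SE = (279.07 - 288)/2.8000 = -3.1893
Critical value: ±1.960
p-value = 0.0014
Decision: reject H₀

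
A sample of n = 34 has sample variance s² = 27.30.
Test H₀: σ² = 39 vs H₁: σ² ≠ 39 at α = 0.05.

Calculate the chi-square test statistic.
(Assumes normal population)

Answer: χ² = 23.1000, fail to reject H₀

Derivation:
df = n - 1 = 33
χ² = (n-1)s²/σ₀² = 33×27.30/39 = 23.1000
Critical values: χ²_{0.975,33} = 19.047, χ²_{0.025,33} = 50.725
Rejection region: χ² < 19.047 or χ² > 50.725
Decision: fail to reject H₀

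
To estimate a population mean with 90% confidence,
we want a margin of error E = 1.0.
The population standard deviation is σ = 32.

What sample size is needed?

Answer: n = 2771

Derivation:
z_0.05 = 1.645
n = (z×σ/E)² = (1.645×32/1.0)²
n = 2770.9696
Round up: n = 2771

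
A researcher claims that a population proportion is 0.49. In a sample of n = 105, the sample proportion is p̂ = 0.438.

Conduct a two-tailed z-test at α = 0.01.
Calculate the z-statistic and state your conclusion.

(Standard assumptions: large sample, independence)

Answer: z = -1.0659, fail to reject H₀

Derivation:
H₀: p = 0.49, H₁: p ≠ 0.49
Standard error: SE = √(p₀(1-p₀)/n) = √(0.49×0.51/105) = 0.048785
z-statistic: z = (p̂ - p₀)/SE = (0.438 - 0.49)/0.048785 = -1.0659
Critical value: z_0.005 = ±2.576
p-value = 0.2865
Decision: fail to reject H₀ at α = 0.01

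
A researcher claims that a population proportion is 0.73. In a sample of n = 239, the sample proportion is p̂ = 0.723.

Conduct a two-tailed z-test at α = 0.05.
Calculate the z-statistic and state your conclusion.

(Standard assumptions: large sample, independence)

Answer: z = -0.2438, fail to reject H₀

Derivation:
H₀: p = 0.73, H₁: p ≠ 0.73
Standard error: SE = √(p₀(1-p₀)/n) = √(0.73×0.27/239) = 0.028717
z-statistic: z = (p̂ - p₀)/SE = (0.723 - 0.73)/0.028717 = -0.2438
Critical value: z_0.025 = ±1.960
p-value = 0.8074
Decision: fail to reject H₀ at α = 0.05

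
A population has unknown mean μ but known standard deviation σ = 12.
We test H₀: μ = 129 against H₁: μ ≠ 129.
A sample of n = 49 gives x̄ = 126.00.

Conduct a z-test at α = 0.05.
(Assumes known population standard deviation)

Answer: z = -1.7500, fail to reject H₀

Derivation:
Standard error: SE = σ/√n = 12/√49 = 1.7143
z-statistic: z = (x̄ - μ₀)/SE = (126.00 - 129)/1.7143 = -1.7500
Critical value: ±1.960
p-value = 0.0801
Decision: fail to reject H₀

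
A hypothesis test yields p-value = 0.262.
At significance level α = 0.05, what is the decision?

Answer: fail to reject H₀

Derivation:
Compare p-value to α:
0.262 ≥ 0.05
Decision: fail to reject H₀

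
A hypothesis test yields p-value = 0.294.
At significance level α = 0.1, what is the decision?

Answer: fail to reject H₀

Derivation:
Compare p-value to α:
0.294 ≥ 0.1
Decision: fail to reject H₀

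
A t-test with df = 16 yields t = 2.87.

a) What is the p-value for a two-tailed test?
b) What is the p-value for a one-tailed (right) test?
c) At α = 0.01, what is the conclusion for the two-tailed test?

Answer: a) 0.0111, b) 0.0056, c) fail to reject H₀

Derivation:
Using t-distribution with df = 16:
a) Two-tailed: p = 2×P(T > 2.87) = 0.0111
b) One-tailed: p = P(T > 2.87) = 0.0056
c) 0.0111 ≥ 0.01, fail to reject H₀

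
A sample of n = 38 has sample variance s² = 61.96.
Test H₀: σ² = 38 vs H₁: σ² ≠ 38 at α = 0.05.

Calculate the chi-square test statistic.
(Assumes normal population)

df = n - 1 = 37
χ² = (n-1)s²/σ₀² = 37×61.96/38 = 60.3295
Critical values: χ²_{0.975,37} = 22.106, χ²_{0.025,37} = 55.668
Rejection region: χ² < 22.106 or χ² > 55.668
Decision: reject H₀

Answer: χ² = 60.3295, reject H₀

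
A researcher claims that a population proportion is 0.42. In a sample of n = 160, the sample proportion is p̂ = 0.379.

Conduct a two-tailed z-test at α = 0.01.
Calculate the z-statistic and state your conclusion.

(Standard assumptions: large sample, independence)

Answer: z = -1.0508, fail to reject H₀

Derivation:
H₀: p = 0.42, H₁: p ≠ 0.42
Standard error: SE = √(p₀(1-p₀)/n) = √(0.42×0.58/160) = 0.039019
z-statistic: z = (p̂ - p₀)/SE = (0.379 - 0.42)/0.039019 = -1.0508
Critical value: z_0.005 = ±2.576
p-value = 0.2934
Decision: fail to reject H₀ at α = 0.01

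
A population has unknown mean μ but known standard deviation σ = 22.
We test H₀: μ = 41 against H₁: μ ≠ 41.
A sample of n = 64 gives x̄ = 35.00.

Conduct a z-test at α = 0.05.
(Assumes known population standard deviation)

Answer: z = -2.1818, reject H₀

Derivation:
Standard error: SE = σ/√n = 22/√64 = 2.7500
z-statistic: z = (x̄ - μ₀)/SE = (35.00 - 41)/2.7500 = -2.1818
Critical value: ±1.960
p-value = 0.0291
Decision: reject H₀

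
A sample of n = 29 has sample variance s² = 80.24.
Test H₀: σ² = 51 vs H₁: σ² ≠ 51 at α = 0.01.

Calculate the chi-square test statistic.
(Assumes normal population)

Answer: χ² = 44.0533, fail to reject H₀

Derivation:
df = n - 1 = 28
χ² = (n-1)s²/σ₀² = 28×80.24/51 = 44.0533
Critical values: χ²_{0.995,28} = 12.461, χ²_{0.005,28} = 50.993
Rejection region: χ² < 12.461 or χ² > 50.993
Decision: fail to reject H₀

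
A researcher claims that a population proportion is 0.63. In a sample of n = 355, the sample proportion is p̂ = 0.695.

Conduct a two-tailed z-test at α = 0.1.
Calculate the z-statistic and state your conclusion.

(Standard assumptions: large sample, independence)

H₀: p = 0.63, H₁: p ≠ 0.63
Standard error: SE = √(p₀(1-p₀)/n) = √(0.63×0.37/355) = 0.025625
z-statistic: z = (p̂ - p₀)/SE = (0.695 - 0.63)/0.025625 = 2.5366
Critical value: z_0.05 = ±1.645
p-value = 0.0112
Decision: reject H₀ at α = 0.1

Answer: z = 2.5366, reject H₀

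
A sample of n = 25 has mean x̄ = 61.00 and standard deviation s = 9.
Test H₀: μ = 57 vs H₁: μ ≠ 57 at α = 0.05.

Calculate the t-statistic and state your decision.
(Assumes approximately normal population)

Answer: t = 2.2222, reject H₀

Derivation:
df = n - 1 = 24
SE = s/√n = 9/√25 = 1.8000
t = (x̄ - μ₀)/SE = (61.00 - 57)/1.8000 = 2.2222
Critical value: t_{0.025,24} = ±2.064
p-value ≈ 0.0359
Decision: reject H₀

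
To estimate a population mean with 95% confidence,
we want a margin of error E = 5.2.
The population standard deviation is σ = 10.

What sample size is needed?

Answer: n = 15

Derivation:
z_0.025 = 1.960
n = (z×σ/E)² = (1.960×10/5.2)²
n = 14.2071
Round up: n = 15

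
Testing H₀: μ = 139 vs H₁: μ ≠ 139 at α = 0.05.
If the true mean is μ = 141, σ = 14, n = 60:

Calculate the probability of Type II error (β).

SE = σ/√n = 14/√60 = 1.8074
Critical values: μ₀ ± z_0.025×SE = 139 ± 1.960×1.8074
Acceptance region: (135.4575, 142.5425)
Under H₁ (μ = 141): z_high = (142.5425 - 141)/1.8074 = 0.8534, z_low = (135.4575 - 141)/1.8074 = -3.0666
β = P(not reject | H₁) = Φ(0.8534) - Φ(-3.0666) ≈ 0.8022

Answer: β ≈ 0.8022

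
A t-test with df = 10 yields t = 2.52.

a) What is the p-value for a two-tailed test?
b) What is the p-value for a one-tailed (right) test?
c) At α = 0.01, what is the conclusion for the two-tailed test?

Using t-distribution with df = 10:
a) Two-tailed: p = 2×P(T > 2.52) = 0.0304
b) One-tailed: p = P(T > 2.52) = 0.0152
c) 0.0304 ≥ 0.01, fail to reject H₀

Answer: a) 0.0304, b) 0.0152, c) fail to reject H₀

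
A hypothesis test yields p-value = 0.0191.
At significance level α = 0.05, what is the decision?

Compare p-value to α:
0.0191 < 0.05
Decision: reject H₀

Answer: reject H₀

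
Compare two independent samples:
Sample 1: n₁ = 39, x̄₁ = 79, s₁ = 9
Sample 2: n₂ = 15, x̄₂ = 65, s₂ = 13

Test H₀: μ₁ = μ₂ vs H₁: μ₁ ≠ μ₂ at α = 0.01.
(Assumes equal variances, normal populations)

Pooled variance: s²_p = [38×9² + 14×13²]/(52) = 104.6923
s_p = 10.2319
SE = s_p×√(1/n₁ + 1/n₂) = 10.2319×√(1/39 + 1/15) = 3.1087
t = (x̄₁ - x̄₂)/SE = (79 - 65)/3.1087 = 4.5035
df = 52, t-critical = ±2.674
Decision: reject H₀

Answer: t = 4.5035, reject H₀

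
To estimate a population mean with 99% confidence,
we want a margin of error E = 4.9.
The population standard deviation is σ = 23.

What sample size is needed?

z_0.005 = 2.576
n = (z×σ/E)² = (2.576×23/4.9)²
n = 146.2026
Round up: n = 147

Answer: n = 147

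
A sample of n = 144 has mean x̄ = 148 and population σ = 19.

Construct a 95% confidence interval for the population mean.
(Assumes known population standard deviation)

Answer: (144.8967, 151.1033)

Derivation:
Confidence level: 95%, α = 0.05
z_0.025 = 1.960
SE = σ/√n = 19/√144 = 1.5833
Margin of error = 1.960 × 1.5833 = 3.1033
CI: x̄ ± margin = 148 ± 3.1033
CI: (144.8967, 151.1033)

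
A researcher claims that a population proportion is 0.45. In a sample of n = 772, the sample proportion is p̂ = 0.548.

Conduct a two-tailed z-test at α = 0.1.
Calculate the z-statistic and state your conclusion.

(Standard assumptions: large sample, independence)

Answer: z = 5.4733, reject H₀

Derivation:
H₀: p = 0.45, H₁: p ≠ 0.45
Standard error: SE = √(p₀(1-p₀)/n) = √(0.45×0.55/772) = 0.017905
z-statistic: z = (p̂ - p₀)/SE = (0.548 - 0.45)/0.017905 = 5.4733
Critical value: z_0.05 = ±1.645
p-value < 0.0001
Decision: reject H₀ at α = 0.1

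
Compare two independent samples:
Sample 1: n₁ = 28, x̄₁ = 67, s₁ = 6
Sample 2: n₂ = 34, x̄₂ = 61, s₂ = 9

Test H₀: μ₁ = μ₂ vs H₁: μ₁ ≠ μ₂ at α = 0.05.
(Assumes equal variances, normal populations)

Pooled variance: s²_p = [27×6² + 33×9²]/(60) = 60.7500
s_p = 7.7942
SE = s_p×√(1/n₁ + 1/n₂) = 7.7942×√(1/28 + 1/34) = 1.9891
t = (x̄₁ - x̄₂)/SE = (67 - 61)/1.9891 = 3.0164
df = 60, t-critical = ±2.000
Decision: reject H₀

Answer: t = 3.0164, reject H₀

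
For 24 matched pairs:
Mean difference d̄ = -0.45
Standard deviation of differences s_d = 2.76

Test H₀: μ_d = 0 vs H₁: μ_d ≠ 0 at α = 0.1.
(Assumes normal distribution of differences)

df = n - 1 = 23
SE = s_d/√n = 2.76/√24 = 0.5634
t = d̄/SE = -0.45/0.5634 = -0.7987
Critical value: t_{0.05,23} = ±1.714
p-value ≈ 0.4326
Decision: fail to reject H₀

Answer: t = -0.7987, fail to reject H₀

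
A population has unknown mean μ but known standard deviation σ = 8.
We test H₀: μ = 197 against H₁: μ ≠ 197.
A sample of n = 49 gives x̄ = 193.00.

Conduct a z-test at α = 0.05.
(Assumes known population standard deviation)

Answer: z = -3.4999, reject H₀

Derivation:
Standard error: SE = σ/√n = 8/√49 = 1.1429
z-statistic: z = (x̄ - μ₀)/SE = (193.00 - 197)/1.1429 = -3.4999
Critical value: ±1.960
p-value = 0.0005
Decision: reject H₀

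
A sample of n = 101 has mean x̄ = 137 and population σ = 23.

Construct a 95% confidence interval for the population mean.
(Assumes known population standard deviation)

Confidence level: 95%, α = 0.05
z_0.025 = 1.960
SE = σ/√n = 23/√101 = 2.2886
Margin of error = 1.960 × 2.2886 = 4.4857
CI: x̄ ± margin = 137 ± 4.4857
CI: (132.5143, 141.4857)

Answer: (132.5143, 141.4857)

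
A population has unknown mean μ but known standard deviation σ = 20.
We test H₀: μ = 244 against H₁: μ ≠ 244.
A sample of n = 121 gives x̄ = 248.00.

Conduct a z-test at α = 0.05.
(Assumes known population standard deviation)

Answer: z = 2.2000, reject H₀

Derivation:
Standard error: SE = σ/√n = 20/√121 = 1.8182
z-statistic: z = (x̄ - μ₀)/SE = (248.00 - 244)/1.8182 = 2.2000
Critical value: ±1.960
p-value = 0.0278
Decision: reject H₀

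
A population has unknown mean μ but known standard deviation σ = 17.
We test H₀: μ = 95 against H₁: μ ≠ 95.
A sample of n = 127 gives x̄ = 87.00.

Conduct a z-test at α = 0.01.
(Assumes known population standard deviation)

Standard error: SE = σ/√n = 17/√127 = 1.5085
z-statistic: z = (x̄ - μ₀)/SE = (87.00 - 95)/1.5085 = -5.3033
Critical value: ±2.576
p-value < 0.0001
Decision: reject H₀

Answer: z = -5.3033, reject H₀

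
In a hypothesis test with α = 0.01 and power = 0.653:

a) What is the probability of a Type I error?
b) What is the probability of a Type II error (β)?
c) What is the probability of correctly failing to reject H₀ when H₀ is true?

a) Type I error probability = α = 0.01
b) Power = P(reject H₀ | H₁ true) = 1 - β = 0.653, so Type II error probability = β = 1 - Power = 0.347
c) P(fail to reject H₀ | H₀ true) = 1 - α = 0.99

Answer: a) 0.01, b) 0.347, c) 0.99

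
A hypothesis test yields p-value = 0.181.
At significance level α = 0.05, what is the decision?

Compare p-value to α:
0.181 ≥ 0.05
Decision: fail to reject H₀

Answer: fail to reject H₀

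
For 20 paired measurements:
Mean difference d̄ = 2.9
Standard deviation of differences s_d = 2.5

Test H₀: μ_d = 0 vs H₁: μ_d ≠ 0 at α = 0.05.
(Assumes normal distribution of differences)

Answer: t = 5.1878, reject H₀

Derivation:
df = n - 1 = 19
SE = s_d/√n = 2.5/√20 = 0.5590
t = d̄/SE = 2.9/0.5590 = 5.1878
Critical value: t_{0.025,19} = ±2.093
p-value ≈ 0.0001
Decision: reject H₀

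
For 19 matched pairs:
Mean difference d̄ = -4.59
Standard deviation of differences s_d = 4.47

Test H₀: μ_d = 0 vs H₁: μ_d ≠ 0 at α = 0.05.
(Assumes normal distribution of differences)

df = n - 1 = 18
SE = s_d/√n = 4.47/√19 = 1.0255
t = d̄/SE = -4.59/1.0255 = -4.4759
Critical value: t_{0.025,18} = ±2.101
p-value ≈ 0.0003
Decision: reject H₀

Answer: t = -4.4759, reject H₀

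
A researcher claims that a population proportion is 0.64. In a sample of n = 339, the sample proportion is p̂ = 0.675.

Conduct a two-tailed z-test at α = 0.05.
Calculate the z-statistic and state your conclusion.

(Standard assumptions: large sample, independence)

H₀: p = 0.64, H₁: p ≠ 0.64
Standard error: SE = √(p₀(1-p₀)/n) = √(0.64×0.36/339) = 0.026070
z-statistic: z = (p̂ - p₀)/SE = (0.675 - 0.64)/0.026070 = 1.3425
Critical value: z_0.025 = ±1.960
p-value = 0.1794
Decision: fail to reject H₀ at α = 0.05

Answer: z = 1.3425, fail to reject H₀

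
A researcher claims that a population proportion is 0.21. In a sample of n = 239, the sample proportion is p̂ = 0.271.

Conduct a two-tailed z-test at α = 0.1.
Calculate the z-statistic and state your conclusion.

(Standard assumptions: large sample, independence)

Answer: z = 2.3153, reject H₀

Derivation:
H₀: p = 0.21, H₁: p ≠ 0.21
Standard error: SE = √(p₀(1-p₀)/n) = √(0.21×0.79/239) = 0.026347
z-statistic: z = (p̂ - p₀)/SE = (0.271 - 0.21)/0.026347 = 2.3153
Critical value: z_0.05 = ±1.645
p-value = 0.0206
Decision: reject H₀ at α = 0.1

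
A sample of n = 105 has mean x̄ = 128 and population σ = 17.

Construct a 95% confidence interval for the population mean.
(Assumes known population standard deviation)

Confidence level: 95%, α = 0.05
z_0.025 = 1.960
SE = σ/√n = 17/√105 = 1.6590
Margin of error = 1.960 × 1.6590 = 3.2516
CI: x̄ ± margin = 128 ± 3.2516
CI: (124.7484, 131.2516)

Answer: (124.7484, 131.2516)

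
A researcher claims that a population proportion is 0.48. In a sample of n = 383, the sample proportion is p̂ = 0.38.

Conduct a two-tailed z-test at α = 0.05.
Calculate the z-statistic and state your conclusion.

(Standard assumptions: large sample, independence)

Answer: z = -3.9173, reject H₀

Derivation:
H₀: p = 0.48, H₁: p ≠ 0.48
Standard error: SE = √(p₀(1-p₀)/n) = √(0.48×0.52/383) = 0.025528
z-statistic: z = (p̂ - p₀)/SE = (0.38 - 0.48)/0.025528 = -3.9173
Critical value: z_0.025 = ±1.960
p-value = 0.0001
Decision: reject H₀ at α = 0.05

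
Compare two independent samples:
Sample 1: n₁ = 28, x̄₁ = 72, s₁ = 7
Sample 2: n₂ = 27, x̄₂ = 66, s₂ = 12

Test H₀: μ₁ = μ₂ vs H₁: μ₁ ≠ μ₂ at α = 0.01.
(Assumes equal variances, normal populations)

Pooled variance: s²_p = [27×7² + 26×12²]/(53) = 95.6038
s_p = 9.7777
SE = s_p×√(1/n₁ + 1/n₂) = 9.7777×√(1/28 + 1/27) = 2.6373
t = (x̄₁ - x̄₂)/SE = (72 - 66)/2.6373 = 2.2751
df = 53, t-critical = ±2.672
Decision: fail to reject H₀

Answer: t = 2.2751, fail to reject H₀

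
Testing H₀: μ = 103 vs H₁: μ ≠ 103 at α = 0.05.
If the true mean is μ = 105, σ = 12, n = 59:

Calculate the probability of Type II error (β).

Answer: β ≈ 0.7511

Derivation:
SE = σ/√n = 12/√59 = 1.5623
Critical values: μ₀ ± z_0.025×SE = 103 ± 1.960×1.5623
Acceptance region: (99.9379, 106.0621)
Under H₁ (μ = 105): z_high = (106.0621 - 105)/1.5623 = 0.6798, z_low = (99.9379 - 105)/1.5623 = -3.2402
β = P(not reject | H₁) = Φ(0.6798) - Φ(-3.2402) ≈ 0.7511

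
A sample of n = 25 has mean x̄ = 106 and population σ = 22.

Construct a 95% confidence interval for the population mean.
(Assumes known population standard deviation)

Answer: (97.3760, 114.6240)

Derivation:
Confidence level: 95%, α = 0.05
z_0.025 = 1.960
SE = σ/√n = 22/√25 = 4.4000
Margin of error = 1.960 × 4.4000 = 8.6240
CI: x̄ ± margin = 106 ± 8.6240
CI: (97.3760, 114.6240)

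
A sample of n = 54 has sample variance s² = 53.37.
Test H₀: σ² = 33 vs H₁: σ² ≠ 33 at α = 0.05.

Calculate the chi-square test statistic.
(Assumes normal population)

Answer: χ² = 85.7155, reject H₀

Derivation:
df = n - 1 = 53
χ² = (n-1)s²/σ₀² = 53×53.37/33 = 85.7155
Critical values: χ²_{0.975,53} = 34.776, χ²_{0.025,53} = 75.002
Rejection region: χ² < 34.776 or χ² > 75.002
Decision: reject H₀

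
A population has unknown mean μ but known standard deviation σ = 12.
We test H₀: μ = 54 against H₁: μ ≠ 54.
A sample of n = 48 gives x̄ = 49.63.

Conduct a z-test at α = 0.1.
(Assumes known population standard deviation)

Answer: z = -2.5229, reject H₀

Derivation:
Standard error: SE = σ/√n = 12/√48 = 1.7321
z-statistic: z = (x̄ - μ₀)/SE = (49.63 - 54)/1.7321 = -2.5229
Critical value: ±1.645
p-value = 0.0116
Decision: reject H₀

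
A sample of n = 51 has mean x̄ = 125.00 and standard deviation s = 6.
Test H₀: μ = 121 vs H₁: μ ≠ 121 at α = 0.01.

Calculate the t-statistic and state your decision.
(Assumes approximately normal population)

df = n - 1 = 50
SE = s/√n = 6/√51 = 0.8402
t = (x̄ - μ₀)/SE = (125.00 - 121)/0.8402 = 4.7608
Critical value: t_{0.005,50} = ±2.678
p-value < 0.0001
Decision: reject H₀

Answer: t = 4.7608, reject H₀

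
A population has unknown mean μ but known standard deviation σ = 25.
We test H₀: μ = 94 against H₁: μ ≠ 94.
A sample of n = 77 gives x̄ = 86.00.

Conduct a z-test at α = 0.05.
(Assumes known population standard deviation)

Standard error: SE = σ/√n = 25/√77 = 2.8490
z-statistic: z = (x̄ - μ₀)/SE = (86.00 - 94)/2.8490 = -2.8080
Critical value: ±1.960
p-value = 0.0050
Decision: reject H₀

Answer: z = -2.8080, reject H₀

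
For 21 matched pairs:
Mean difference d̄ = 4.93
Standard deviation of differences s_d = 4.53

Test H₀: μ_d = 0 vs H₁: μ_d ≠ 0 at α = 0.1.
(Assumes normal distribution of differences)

Answer: t = 4.9874, reject H₀

Derivation:
df = n - 1 = 20
SE = s_d/√n = 4.53/√21 = 0.9885
t = d̄/SE = 4.93/0.9885 = 4.9874
Critical value: t_{0.05,20} = ±1.725
p-value ≈ 0.0001
Decision: reject H₀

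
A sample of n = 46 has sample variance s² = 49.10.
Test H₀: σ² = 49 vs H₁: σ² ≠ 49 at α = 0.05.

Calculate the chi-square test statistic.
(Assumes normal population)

Answer: χ² = 45.0918, fail to reject H₀

Derivation:
df = n - 1 = 45
χ² = (n-1)s²/σ₀² = 45×49.10/49 = 45.0918
Critical values: χ²_{0.975,45} = 28.366, χ²_{0.025,45} = 65.410
Rejection region: χ² < 28.366 or χ² > 65.410
Decision: fail to reject H₀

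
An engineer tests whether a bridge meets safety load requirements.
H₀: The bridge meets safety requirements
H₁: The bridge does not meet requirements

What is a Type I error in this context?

Answer: Unnecessarily closing a safe bridge for repairs

Derivation:
A Type I error (probability α) occurs when we reject a true H₀.
A Type II error (probability β) occurs when we fail to reject a false H₀.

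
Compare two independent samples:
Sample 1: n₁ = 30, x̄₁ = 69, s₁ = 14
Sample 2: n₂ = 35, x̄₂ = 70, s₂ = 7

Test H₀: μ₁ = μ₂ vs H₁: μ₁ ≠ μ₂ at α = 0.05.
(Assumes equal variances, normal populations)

Pooled variance: s²_p = [29×14² + 34×7²]/(63) = 116.6667
s_p = 10.8012
SE = s_p×√(1/n₁ + 1/n₂) = 10.8012×√(1/30 + 1/35) = 2.6874
t = (x̄₁ - x̄₂)/SE = (69 - 70)/2.6874 = -0.3721
df = 63, t-critical = ±1.998
Decision: fail to reject H₀

Answer: t = -0.3721, fail to reject H₀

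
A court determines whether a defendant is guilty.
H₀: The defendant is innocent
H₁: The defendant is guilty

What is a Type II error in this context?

Answer: Acquitting a guilty person

Derivation:
A Type I error (probability α) occurs when we reject a true H₀.
A Type II error (probability β) occurs when we fail to reject a false H₀.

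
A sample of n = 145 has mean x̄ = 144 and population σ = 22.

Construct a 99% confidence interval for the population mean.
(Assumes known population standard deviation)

Answer: (139.2936, 148.7064)

Derivation:
Confidence level: 99%, α = 0.01
z_0.005 = 2.576
SE = σ/√n = 22/√145 = 1.8270
Margin of error = 2.576 × 1.8270 = 4.7064
CI: x̄ ± margin = 144 ± 4.7064
CI: (139.2936, 148.7064)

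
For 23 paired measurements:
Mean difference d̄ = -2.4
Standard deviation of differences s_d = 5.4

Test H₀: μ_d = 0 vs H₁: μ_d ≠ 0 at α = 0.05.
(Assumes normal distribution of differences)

Answer: t = -2.1314, reject H₀

Derivation:
df = n - 1 = 22
SE = s_d/√n = 5.4/√23 = 1.1260
t = d̄/SE = -2.4/1.1260 = -2.1314
Critical value: t_{0.025,22} = ±2.074
p-value ≈ 0.0445
Decision: reject H₀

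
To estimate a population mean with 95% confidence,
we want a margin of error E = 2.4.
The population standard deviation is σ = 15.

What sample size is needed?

z_0.025 = 1.960
n = (z×σ/E)² = (1.960×15/2.4)²
n = 150.0625
Round up: n = 151

Answer: n = 151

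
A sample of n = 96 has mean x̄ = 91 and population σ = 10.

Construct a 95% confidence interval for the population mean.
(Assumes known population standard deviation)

Answer: (88.9996, 93.0004)

Derivation:
Confidence level: 95%, α = 0.05
z_0.025 = 1.960
SE = σ/√n = 10/√96 = 1.0206
Margin of error = 1.960 × 1.0206 = 2.0004
CI: x̄ ± margin = 91 ± 2.0004
CI: (88.9996, 93.0004)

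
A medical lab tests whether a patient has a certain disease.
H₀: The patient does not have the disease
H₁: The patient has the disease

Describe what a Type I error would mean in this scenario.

A Type I error (probability α) occurs when we reject a true H₀.
A Type II error (probability β) occurs when we fail to reject a false H₀.

Answer: Diagnosing a healthy patient as having the disease (false positive)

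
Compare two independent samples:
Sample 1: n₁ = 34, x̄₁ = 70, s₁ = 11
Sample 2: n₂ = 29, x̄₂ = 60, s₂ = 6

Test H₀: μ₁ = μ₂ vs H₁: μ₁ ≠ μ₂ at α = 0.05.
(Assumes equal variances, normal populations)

Answer: t = 4.3693, reject H₀

Derivation:
Pooled variance: s²_p = [33×11² + 28×6²]/(61) = 81.9836
s_p = 9.0545
SE = s_p×√(1/n₁ + 1/n₂) = 9.0545×√(1/34 + 1/29) = 2.2887
t = (x̄₁ - x̄₂)/SE = (70 - 60)/2.2887 = 4.3693
df = 61, t-critical = ±2.000
Decision: reject H₀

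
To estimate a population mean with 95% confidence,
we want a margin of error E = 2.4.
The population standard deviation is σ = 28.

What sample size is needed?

z_0.025 = 1.960
n = (z×σ/E)² = (1.960×28/2.4)²
n = 522.8844
Round up: n = 523

Answer: n = 523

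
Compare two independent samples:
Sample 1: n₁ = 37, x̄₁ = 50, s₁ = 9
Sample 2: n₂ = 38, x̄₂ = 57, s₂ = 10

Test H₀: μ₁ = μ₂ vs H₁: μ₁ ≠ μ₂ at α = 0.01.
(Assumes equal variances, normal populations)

Answer: t = -3.1837, reject H₀

Derivation:
Pooled variance: s²_p = [36×9² + 37×10²]/(73) = 90.6301
s_p = 9.5200
SE = s_p×√(1/n₁ + 1/n₂) = 9.5200×√(1/37 + 1/38) = 2.1987
t = (x̄₁ - x̄₂)/SE = (50 - 57)/2.1987 = -3.1837
df = 73, t-critical = ±2.645
Decision: reject H₀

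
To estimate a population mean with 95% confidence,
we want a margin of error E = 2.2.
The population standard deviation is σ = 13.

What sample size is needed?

Answer: n = 135

Derivation:
z_0.025 = 1.960
n = (z×σ/E)² = (1.960×13/2.2)²
n = 134.1385
Round up: n = 135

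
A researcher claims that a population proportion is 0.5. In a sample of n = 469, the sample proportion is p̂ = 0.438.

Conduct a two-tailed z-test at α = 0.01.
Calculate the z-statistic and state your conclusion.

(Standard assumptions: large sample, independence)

Answer: z = -2.6854, reject H₀

Derivation:
H₀: p = 0.5, H₁: p ≠ 0.5
Standard error: SE = √(p₀(1-p₀)/n) = √(0.5×0.5/469) = 0.023088
z-statistic: z = (p̂ - p₀)/SE = (0.438 - 0.5)/0.023088 = -2.6854
Critical value: z_0.005 = ±2.576
p-value = 0.0072
Decision: reject H₀ at α = 0.01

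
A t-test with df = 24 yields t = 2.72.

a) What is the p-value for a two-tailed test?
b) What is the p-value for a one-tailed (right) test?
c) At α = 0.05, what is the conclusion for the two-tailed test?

Answer: a) 0.0119, b) 0.0060, c) reject H₀

Derivation:
Using t-distribution with df = 24:
a) Two-tailed: p = 2×P(T > 2.72) = 0.0119
b) One-tailed: p = P(T > 2.72) = 0.0060
c) 0.0119 < 0.05, reject H₀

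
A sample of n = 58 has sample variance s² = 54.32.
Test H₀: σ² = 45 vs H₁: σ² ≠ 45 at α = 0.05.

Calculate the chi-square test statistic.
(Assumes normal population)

df = n - 1 = 57
χ² = (n-1)s²/σ₀² = 57×54.32/45 = 68.8053
Critical values: χ²_{0.975,57} = 38.027, χ²_{0.025,57} = 79.752
Rejection region: χ² < 38.027 or χ² > 79.752
Decision: fail to reject H₀

Answer: χ² = 68.8053, fail to reject H₀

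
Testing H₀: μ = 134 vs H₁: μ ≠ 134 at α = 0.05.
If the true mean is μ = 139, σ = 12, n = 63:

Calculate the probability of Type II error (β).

SE = σ/√n = 12/√63 = 1.5119
Critical values: μ₀ ± z_0.025×SE = 134 ± 1.960×1.5119
Acceptance region: (131.0367, 136.9633)
Under H₁ (μ = 139): z_high = (136.9633 - 139)/1.5119 = -1.3471, z_low = (131.0367 - 139)/1.5119 = -5.2671
β = P(not reject | H₁) = Φ(-1.3471) - Φ(-5.2671) ≈ 0.0890

Answer: β ≈ 0.0890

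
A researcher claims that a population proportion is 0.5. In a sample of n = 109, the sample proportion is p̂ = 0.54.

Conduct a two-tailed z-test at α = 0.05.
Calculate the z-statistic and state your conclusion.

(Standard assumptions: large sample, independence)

H₀: p = 0.5, H₁: p ≠ 0.5
Standard error: SE = √(p₀(1-p₀)/n) = √(0.5×0.5/109) = 0.047891
z-statistic: z = (p̂ - p₀)/SE = (0.54 - 0.5)/0.047891 = 0.8352
Critical value: z_0.025 = ±1.960
p-value = 0.4036
Decision: fail to reject H₀ at α = 0.05

Answer: z = 0.8352, fail to reject H₀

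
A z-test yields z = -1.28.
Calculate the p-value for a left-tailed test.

Answer: p-value ≈ 0.1003

Derivation:
For z = -1.28:
p = P(Z < -1.28) = Φ(-1.28) = 0.1003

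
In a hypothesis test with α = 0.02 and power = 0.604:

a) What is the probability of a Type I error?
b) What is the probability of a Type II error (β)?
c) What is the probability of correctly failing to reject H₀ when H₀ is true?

Answer: a) 0.02, b) 0.396, c) 0.98

Derivation:
a) Type I error probability = α = 0.02
b) Power = P(reject H₀ | H₁ true) = 1 - β = 0.604, so Type II error probability = β = 1 - Power = 0.396
c) P(fail to reject H₀ | H₀ true) = 1 - α = 0.98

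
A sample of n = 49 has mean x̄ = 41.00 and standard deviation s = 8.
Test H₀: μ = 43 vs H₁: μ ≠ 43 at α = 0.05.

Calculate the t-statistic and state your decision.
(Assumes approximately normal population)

df = n - 1 = 48
SE = s/√n = 8/√49 = 1.1429
t = (x̄ - μ₀)/SE = (41.00 - 43)/1.1429 = -1.7499
Critical value: t_{0.025,48} = ±2.011
p-value ≈ 0.0865
Decision: fail to reject H₀

Answer: t = -1.7499, fail to reject H₀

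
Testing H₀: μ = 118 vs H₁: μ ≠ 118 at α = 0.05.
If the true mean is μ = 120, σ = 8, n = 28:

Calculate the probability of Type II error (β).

Answer: β ≈ 0.7375

Derivation:
SE = σ/√n = 8/√28 = 1.5119
Critical values: μ₀ ± z_0.025×SE = 118 ± 1.960×1.5119
Acceptance region: (115.0367, 120.9633)
Under H₁ (μ = 120): z_high = (120.9633 - 120)/1.5119 = 0.6371, z_low = (115.0367 - 120)/1.5119 = -3.2828
β = P(not reject | H₁) = Φ(0.6371) - Φ(-3.2828) ≈ 0.7375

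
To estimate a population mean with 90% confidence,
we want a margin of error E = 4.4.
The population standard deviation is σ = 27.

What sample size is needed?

z_0.05 = 1.645
n = (z×σ/E)² = (1.645×27/4.4)²
n = 101.8953
Round up: n = 102

Answer: n = 102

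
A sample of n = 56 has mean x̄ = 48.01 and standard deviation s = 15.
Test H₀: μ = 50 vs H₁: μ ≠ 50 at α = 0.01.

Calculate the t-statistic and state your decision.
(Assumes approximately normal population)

df = n - 1 = 55
SE = s/√n = 15/√56 = 2.0045
t = (x̄ - μ₀)/SE = (48.01 - 50)/2.0045 = -0.9928
Critical value: t_{0.005,55} = ±2.668
p-value ≈ 0.3252
Decision: fail to reject H₀

Answer: t = -0.9928, fail to reject H₀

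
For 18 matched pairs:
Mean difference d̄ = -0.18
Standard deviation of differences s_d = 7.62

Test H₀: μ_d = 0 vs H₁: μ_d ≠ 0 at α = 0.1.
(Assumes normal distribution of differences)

df = n - 1 = 17
SE = s_d/√n = 7.62/√18 = 1.7961
t = d̄/SE = -0.18/1.7961 = -0.1002
Critical value: t_{0.05,17} = ±1.740
p-value ≈ 0.9214
Decision: fail to reject H₀

Answer: t = -0.1002, fail to reject H₀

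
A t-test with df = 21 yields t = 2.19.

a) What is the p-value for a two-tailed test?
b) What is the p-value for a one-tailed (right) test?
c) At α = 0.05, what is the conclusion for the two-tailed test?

Using t-distribution with df = 21:
a) Two-tailed: p = 2×P(T > 2.19) = 0.0400
b) One-tailed: p = P(T > 2.19) = 0.0200
c) 0.0400 < 0.05, reject H₀

Answer: a) 0.0400, b) 0.0200, c) reject H₀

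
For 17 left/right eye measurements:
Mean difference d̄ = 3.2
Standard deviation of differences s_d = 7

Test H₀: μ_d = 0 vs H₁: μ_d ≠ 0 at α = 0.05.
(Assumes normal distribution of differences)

Answer: t = 1.8849, fail to reject H₀

Derivation:
df = n - 1 = 16
SE = s_d/√n = 7/√17 = 1.6977
t = d̄/SE = 3.2/1.6977 = 1.8849
Critical value: t_{0.025,16} = ±2.120
p-value ≈ 0.0777
Decision: fail to reject H₀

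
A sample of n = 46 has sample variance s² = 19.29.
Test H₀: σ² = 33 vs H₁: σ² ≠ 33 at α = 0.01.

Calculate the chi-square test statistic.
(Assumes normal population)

df = n - 1 = 45
χ² = (n-1)s²/σ₀² = 45×19.29/33 = 26.3045
Critical values: χ²_{0.995,45} = 24.311, χ²_{0.005,45} = 73.166
Rejection region: χ² < 24.311 or χ² > 73.166
Decision: fail to reject H₀

Answer: χ² = 26.3045, fail to reject H₀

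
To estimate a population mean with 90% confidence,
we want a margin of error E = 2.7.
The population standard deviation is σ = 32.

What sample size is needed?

Answer: n = 381

Derivation:
z_0.05 = 1.645
n = (z×σ/E)² = (1.645×32/2.7)²
n = 380.1056
Round up: n = 381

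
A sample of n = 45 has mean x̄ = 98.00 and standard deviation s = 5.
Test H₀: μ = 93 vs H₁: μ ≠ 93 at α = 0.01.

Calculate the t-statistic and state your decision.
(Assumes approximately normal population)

df = n - 1 = 44
SE = s/√n = 5/√45 = 0.7454
t = (x̄ - μ₀)/SE = (98.00 - 93)/0.7454 = 6.7078
Critical value: t_{0.005,44} = ±2.692
p-value < 0.0001
Decision: reject H₀

Answer: t = 6.7078, reject H₀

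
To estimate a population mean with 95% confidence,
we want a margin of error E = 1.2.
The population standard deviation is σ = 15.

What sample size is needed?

z_0.025 = 1.960
n = (z×σ/E)² = (1.960×15/1.2)²
n = 600.2500
Round up: n = 601

Answer: n = 601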